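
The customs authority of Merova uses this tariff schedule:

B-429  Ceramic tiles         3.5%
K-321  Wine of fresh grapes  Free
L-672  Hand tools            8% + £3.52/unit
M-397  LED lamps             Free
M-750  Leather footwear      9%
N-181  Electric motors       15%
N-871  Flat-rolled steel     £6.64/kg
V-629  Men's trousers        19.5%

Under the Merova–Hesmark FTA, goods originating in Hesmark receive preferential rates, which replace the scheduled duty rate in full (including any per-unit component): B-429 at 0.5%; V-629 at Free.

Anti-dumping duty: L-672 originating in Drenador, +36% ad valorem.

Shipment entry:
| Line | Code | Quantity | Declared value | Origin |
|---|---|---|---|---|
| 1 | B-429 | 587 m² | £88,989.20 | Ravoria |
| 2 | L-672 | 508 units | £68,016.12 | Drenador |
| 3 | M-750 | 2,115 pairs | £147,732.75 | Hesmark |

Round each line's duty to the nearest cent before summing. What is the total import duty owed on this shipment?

Line 1 (B-429, Ravoria, 587 m², £88,989.20):
Base rate for B-429 is 3.5%.
B-429 has an FTA preferential rate, but origin Ravoria is not Hesmark; base rate stands.
Duty = £88,989.20 × 3.5% = £3,114.62.
Line 2 (L-672, Drenador, 508 units, £68,016.12):
Base rate for L-672 is 8% + £3.52/unit.
Additional duty on L-672 from Drenador: +36%. Applied ad valorem rate: 8% + 36% = 44%.
Duty = £68,016.12 × 44% + 508 × £3.52 = £31,715.25.
Line 3 (M-750, Hesmark, 2,115 pairs, £147,732.75):
Base rate for M-750 is 9%.
Origin Hesmark is the FTA partner but M-750 is not on the preference list; base rate stands.
Duty = £147,732.75 × 9% = £13,295.95.
Total = £3,114.62 + £31,715.25 + £13,295.95 = £48,125.82.

£48,125.82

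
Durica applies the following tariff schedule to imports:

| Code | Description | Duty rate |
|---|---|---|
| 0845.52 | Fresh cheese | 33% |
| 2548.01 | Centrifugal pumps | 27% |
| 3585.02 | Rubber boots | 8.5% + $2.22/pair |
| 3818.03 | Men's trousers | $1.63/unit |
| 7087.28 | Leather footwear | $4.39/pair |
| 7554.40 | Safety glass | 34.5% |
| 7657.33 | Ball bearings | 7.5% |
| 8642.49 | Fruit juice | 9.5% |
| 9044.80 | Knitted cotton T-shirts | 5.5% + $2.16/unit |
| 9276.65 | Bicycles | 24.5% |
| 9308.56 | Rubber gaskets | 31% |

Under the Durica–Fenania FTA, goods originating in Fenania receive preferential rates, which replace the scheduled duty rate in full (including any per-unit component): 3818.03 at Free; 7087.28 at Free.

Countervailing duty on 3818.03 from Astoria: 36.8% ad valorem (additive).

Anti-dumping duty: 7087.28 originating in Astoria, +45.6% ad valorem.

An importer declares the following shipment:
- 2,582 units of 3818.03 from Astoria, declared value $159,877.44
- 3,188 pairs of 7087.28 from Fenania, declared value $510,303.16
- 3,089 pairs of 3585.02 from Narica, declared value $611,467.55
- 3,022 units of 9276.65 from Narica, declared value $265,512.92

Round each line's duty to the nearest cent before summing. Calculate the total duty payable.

Line 1 (3818.03, Astoria, 2,582 units, $159,877.44):
Base rate for 3818.03 is $1.63/unit.
3818.03 has an FTA preferential rate, but origin Astoria is not Fenania; base rate stands.
Additional duty on 3818.03 from Astoria: +36.8% ad valorem. Applied ad valorem rate = 36.8%.
Duty = $159,877.44 × 36.8% + 2,582 × $1.63 = $63,043.56.
Line 2 (7087.28, Fenania, 3,188 pairs, $510,303.16):
Base rate for 7087.28 is $4.39/pair.
Origin Fenania qualifies under the Durica–Fenania agreement and 7087.28 is covered: preferential rate Free applies instead.
The additional-duty order on 7087.28 targets Astoria, not Fenania; it does not apply.
Duty = $510,303.16 × 0% = $0.00.
Line 3 (3585.02, Narica, 3,089 pairs, $611,467.55):
Base rate for 3585.02 is 8.5% + $2.22/pair.
Duty = $611,467.55 × 8.5% + 3,089 × $2.22 = $58,832.32.
Line 4 (9276.65, Narica, 3,022 units, $265,512.92):
Base rate for 9276.65 is 24.5%.
Duty = $265,512.92 × 24.5% = $65,050.67.
Total = $63,043.56 + $0.00 + $58,832.32 + $65,050.67 = $186,926.55.

$186,926.55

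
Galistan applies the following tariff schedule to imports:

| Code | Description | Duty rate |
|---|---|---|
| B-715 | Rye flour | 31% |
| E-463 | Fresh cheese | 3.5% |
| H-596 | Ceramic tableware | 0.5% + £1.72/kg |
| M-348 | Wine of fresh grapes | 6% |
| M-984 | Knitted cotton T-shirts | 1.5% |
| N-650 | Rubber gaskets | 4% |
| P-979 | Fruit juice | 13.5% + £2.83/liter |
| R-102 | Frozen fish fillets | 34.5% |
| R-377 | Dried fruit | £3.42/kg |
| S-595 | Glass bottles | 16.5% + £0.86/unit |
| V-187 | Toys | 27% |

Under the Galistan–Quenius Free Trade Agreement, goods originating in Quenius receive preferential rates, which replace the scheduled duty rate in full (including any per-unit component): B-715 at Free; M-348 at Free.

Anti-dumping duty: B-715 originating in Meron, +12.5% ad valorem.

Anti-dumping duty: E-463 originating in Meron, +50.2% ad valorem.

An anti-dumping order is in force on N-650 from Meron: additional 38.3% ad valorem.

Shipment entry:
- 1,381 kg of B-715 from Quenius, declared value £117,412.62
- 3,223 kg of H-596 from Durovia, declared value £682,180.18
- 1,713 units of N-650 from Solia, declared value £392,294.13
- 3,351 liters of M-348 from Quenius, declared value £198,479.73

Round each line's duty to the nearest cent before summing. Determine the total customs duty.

Line 1 (B-715, Quenius, 1,381 kg, £117,412.62):
Base rate for B-715 is 31%.
Origin Quenius qualifies under the Galistan–Quenius agreement and B-715 is covered: preferential rate Free applies instead.
The additional-duty order on B-715 targets Meron, not Quenius; it does not apply.
Duty = £117,412.62 × 0% = £0.00.
Line 2 (H-596, Durovia, 3,223 kg, £682,180.18):
Base rate for H-596 is 0.5% + £1.72/kg.
Duty = £682,180.18 × 0.5% + 3,223 × £1.72 = £8,954.46.
Line 3 (N-650, Solia, 1,713 units, £392,294.13):
Base rate for N-650 is 4%.
The additional-duty order on N-650 targets Meron, not Solia; it does not apply.
Duty = £392,294.13 × 4% = £15,691.77.
Line 4 (M-348, Quenius, 3,351 liters, £198,479.73):
Base rate for M-348 is 6%.
Origin Quenius qualifies under the Galistan–Quenius agreement and M-348 is covered: preferential rate Free applies instead.
Duty = £198,479.73 × 0% = £0.00.
Total = £0.00 + £8,954.46 + £15,691.77 + £0.00 = £24,646.23.

£24,646.23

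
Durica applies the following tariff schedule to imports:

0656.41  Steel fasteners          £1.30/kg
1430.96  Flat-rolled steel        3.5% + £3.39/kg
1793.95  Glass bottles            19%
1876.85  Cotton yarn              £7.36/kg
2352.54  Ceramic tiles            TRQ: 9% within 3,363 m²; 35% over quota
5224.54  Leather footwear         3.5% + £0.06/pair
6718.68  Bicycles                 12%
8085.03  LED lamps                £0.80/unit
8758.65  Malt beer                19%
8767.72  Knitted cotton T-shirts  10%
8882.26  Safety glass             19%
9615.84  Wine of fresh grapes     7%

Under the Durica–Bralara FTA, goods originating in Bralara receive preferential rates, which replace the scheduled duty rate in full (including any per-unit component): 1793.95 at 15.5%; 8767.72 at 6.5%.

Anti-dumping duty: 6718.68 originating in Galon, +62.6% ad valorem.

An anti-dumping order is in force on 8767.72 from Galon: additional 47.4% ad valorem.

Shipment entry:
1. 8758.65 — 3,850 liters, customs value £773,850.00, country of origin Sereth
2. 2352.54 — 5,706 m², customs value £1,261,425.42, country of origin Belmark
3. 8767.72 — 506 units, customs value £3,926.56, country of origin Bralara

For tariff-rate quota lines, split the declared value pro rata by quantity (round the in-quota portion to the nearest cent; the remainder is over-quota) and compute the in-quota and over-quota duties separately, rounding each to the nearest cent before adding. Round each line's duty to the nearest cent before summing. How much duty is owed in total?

£395,486.44

Line 1 (8758.65, Sereth, 3,850 liters, £773,850.00):
Base rate for 8758.65 is 19%.
Duty = £773,850.00 × 19% = £147,031.50.
Line 2 (2352.54, Belmark, 5,706 m², £1,261,425.42):
Code 2352.54 is under a tariff-rate quota (threshold 3,363 m²). In-quota: 3,363 m² at 9%; over-quota: 2,343 m² at 35%.
Pro-rata value split: in-quota = £1,261,425.42 × 3,363/5,706 = £743,458.41; over-quota = £1,261,425.42 − £743,458.41 = £517,967.01.
In-quota duty = £743,458.41 × 9% = £66,911.26. Over-quota duty = £517,967.01 × 35% = £181,288.45.
Line duty = £66,911.26 + £181,288.45 = £248,199.71.
Line 3 (8767.72, Bralara, 506 units, £3,926.56):
Base rate for 8767.72 is 10%.
Origin Bralara qualifies under the Durica–Bralara agreement and 8767.72 is covered: preferential rate 6.5% applies instead.
The additional-duty order on 8767.72 targets Galon, not Bralara; it does not apply.
Duty = £3,926.56 × 6.5% = £255.23.
Total = £147,031.50 + £248,199.71 + £255.23 = £395,486.44.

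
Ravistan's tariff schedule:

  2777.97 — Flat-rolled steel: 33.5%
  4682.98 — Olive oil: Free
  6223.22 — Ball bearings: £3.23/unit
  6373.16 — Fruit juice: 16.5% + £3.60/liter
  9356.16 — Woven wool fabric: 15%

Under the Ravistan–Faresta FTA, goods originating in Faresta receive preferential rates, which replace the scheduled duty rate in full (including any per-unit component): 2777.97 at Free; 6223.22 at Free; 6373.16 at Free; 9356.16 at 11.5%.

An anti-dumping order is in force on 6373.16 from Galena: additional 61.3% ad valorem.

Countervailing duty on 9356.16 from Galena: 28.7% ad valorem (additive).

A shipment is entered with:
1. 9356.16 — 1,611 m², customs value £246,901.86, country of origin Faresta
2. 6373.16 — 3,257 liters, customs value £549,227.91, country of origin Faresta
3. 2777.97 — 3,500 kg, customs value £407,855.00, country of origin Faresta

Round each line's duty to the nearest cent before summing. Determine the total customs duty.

Line 1 (9356.16, Faresta, 1,611 m², £246,901.86):
Base rate for 9356.16 is 15%.
Origin Faresta qualifies under the Ravistan–Faresta agreement and 9356.16 is covered: preferential rate 11.5% applies instead.
The additional-duty order on 9356.16 targets Galena, not Faresta; it does not apply.
Duty = £246,901.86 × 11.5% = £28,393.71.
Line 2 (6373.16, Faresta, 3,257 liters, £549,227.91):
Base rate for 6373.16 is 16.5% + £3.60/liter.
Origin Faresta qualifies under the Ravistan–Faresta agreement and 6373.16 is covered: preferential rate Free applies instead.
The additional-duty order on 6373.16 targets Galena, not Faresta; it does not apply.
Duty = £549,227.91 × 0% = £0.00.
Line 3 (2777.97, Faresta, 3,500 kg, £407,855.00):
Base rate for 2777.97 is 33.5%.
Origin Faresta qualifies under the Ravistan–Faresta agreement and 2777.97 is covered: preferential rate Free applies instead.
Duty = £407,855.00 × 0% = £0.00.
Total = £28,393.71 + £0.00 + £0.00 = £28,393.71.

£28,393.71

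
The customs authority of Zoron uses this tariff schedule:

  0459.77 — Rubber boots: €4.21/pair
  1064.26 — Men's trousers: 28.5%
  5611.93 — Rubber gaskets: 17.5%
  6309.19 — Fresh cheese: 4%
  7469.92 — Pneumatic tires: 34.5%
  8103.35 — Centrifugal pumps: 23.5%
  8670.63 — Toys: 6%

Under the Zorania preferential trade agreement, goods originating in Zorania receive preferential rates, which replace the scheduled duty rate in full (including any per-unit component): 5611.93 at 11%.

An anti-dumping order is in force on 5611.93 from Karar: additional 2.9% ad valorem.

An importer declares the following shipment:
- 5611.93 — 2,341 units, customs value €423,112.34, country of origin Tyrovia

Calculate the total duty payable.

Line 1 (5611.93, Tyrovia, 2,341 units, €423,112.34):
Base rate for 5611.93 is 17.5%.
5611.93 has an FTA preferential rate, but origin Tyrovia is not Zorania; base rate stands.
The additional-duty order on 5611.93 targets Karar, not Tyrovia; it does not apply.
Duty = €423,112.34 × 17.5% = €74,044.66.

€74,044.66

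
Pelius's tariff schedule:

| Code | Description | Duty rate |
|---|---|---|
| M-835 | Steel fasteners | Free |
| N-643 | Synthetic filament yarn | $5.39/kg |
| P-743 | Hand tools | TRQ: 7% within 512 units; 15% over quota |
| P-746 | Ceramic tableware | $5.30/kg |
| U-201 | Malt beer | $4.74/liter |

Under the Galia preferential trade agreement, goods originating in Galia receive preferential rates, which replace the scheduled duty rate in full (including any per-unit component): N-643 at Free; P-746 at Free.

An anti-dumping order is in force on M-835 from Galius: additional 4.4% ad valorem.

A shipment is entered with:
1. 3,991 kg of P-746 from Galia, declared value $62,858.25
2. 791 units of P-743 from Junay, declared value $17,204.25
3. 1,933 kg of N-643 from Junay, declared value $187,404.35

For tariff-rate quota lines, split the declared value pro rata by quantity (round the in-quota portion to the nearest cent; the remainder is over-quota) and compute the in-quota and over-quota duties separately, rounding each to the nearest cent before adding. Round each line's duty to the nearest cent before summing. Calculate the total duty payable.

Line 1 (P-746, Galia, 3,991 kg, $62,858.25):
Base rate for P-746 is $5.30/kg.
Origin Galia qualifies under the Pelius–Galia agreement and P-746 is covered: preferential rate Free applies instead.
Duty = $62,858.25 × 0% = $0.00.
Line 2 (P-743, Junay, 791 units, $17,204.25):
Code P-743 is under a tariff-rate quota (threshold 512 units). In-quota: 512 units at 7%; over-quota: 279 units at 15%.
Pro-rata value split: in-quota = $17,204.25 × 512/791 = $11,136.00; over-quota = $17,204.25 − $11,136.00 = $6,068.25.
In-quota duty = $11,136.00 × 7% = $779.52. Over-quota duty = $6,068.25 × 15% = $910.24.
Line duty = $779.52 + $910.24 = $1,689.76.
Line 3 (N-643, Junay, 1,933 kg, $187,404.35):
Base rate for N-643 is $5.39/kg.
N-643 has an FTA preferential rate, but origin Junay is not Galia; base rate stands.
Duty = 1,933 × $5.39 = $10,418.87.
Total = $0.00 + $1,689.76 + $10,418.87 = $12,108.63.

$12,108.63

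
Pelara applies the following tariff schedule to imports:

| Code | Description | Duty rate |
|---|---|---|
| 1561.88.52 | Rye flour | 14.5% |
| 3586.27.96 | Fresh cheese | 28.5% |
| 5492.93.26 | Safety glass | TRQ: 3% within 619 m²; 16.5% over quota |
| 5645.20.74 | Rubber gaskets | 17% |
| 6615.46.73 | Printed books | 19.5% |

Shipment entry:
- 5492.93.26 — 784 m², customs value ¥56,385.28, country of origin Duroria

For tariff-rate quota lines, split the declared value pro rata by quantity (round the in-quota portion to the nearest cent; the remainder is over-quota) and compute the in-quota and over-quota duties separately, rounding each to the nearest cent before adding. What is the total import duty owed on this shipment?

Line 1 (5492.93.26, Duroria, 784 m², ¥56,385.28):
Code 5492.93.26 is under a tariff-rate quota (threshold 619 m²). In-quota: 619 m² at 3%; over-quota: 165 m² at 16.5%.
Pro-rata value split: in-quota = ¥56,385.28 × 619/784 = ¥44,518.48; over-quota = ¥56,385.28 − ¥44,518.48 = ¥11,866.80.
In-quota duty = ¥44,518.48 × 3% = ¥1,335.55. Over-quota duty = ¥11,866.80 × 16.5% = ¥1,958.02.
Line duty = ¥1,335.55 + ¥1,958.02 = ¥3,293.57.

¥3,293.57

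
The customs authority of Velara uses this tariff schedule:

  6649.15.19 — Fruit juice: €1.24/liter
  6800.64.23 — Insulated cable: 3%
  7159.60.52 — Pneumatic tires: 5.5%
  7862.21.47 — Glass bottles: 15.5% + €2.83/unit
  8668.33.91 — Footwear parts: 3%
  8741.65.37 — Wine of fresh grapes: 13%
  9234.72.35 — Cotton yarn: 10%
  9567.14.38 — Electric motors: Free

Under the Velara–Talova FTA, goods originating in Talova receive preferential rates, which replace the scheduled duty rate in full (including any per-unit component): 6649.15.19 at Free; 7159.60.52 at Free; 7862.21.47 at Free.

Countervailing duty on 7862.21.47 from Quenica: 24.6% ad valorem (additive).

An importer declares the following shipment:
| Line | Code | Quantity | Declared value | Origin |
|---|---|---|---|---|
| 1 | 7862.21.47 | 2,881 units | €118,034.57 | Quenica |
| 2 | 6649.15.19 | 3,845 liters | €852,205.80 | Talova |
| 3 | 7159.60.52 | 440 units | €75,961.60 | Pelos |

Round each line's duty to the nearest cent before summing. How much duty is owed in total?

Line 1 (7862.21.47, Quenica, 2,881 units, €118,034.57):
Base rate for 7862.21.47 is 15.5% + €2.83/unit.
7862.21.47 has an FTA preferential rate, but origin Quenica is not Talova; base rate stands.
Additional duty on 7862.21.47 from Quenica: +24.6%. Applied ad valorem rate: 15.5% + 24.6% = 40.1%.
Duty = €118,034.57 × 40.1% + 2,881 × €2.83 = €55,485.09.
Line 2 (6649.15.19, Talova, 3,845 liters, €852,205.80):
Base rate for 6649.15.19 is €1.24/liter.
Origin Talova qualifies under the Velara–Talova agreement and 6649.15.19 is covered: preferential rate Free applies instead.
Duty = €852,205.80 × 0% = €0.00.
Line 3 (7159.60.52, Pelos, 440 units, €75,961.60):
Base rate for 7159.60.52 is 5.5%.
7159.60.52 has an FTA preferential rate, but origin Pelos is not Talova; base rate stands.
Duty = €75,961.60 × 5.5% = €4,177.89.
Total = €55,485.09 + €0.00 + €4,177.89 = €59,662.98.

€59,662.98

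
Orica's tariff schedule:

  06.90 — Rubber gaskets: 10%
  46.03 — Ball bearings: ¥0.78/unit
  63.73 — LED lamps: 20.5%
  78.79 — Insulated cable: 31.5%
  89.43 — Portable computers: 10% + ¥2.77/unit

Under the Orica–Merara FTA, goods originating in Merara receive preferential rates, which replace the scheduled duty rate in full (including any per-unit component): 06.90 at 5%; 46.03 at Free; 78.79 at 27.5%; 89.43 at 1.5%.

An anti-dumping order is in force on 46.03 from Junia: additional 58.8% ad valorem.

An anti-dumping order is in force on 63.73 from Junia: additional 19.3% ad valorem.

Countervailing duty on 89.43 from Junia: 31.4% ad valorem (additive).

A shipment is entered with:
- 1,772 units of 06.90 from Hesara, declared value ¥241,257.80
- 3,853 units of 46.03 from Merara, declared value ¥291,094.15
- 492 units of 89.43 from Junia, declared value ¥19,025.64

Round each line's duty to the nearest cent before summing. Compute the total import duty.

¥33,365.23

Line 1 (06.90, Hesara, 1,772 units, ¥241,257.80):
Base rate for 06.90 is 10%.
06.90 has an FTA preferential rate, but origin Hesara is not Merara; base rate stands.
Duty = ¥241,257.80 × 10% = ¥24,125.78.
Line 2 (46.03, Merara, 3,853 units, ¥291,094.15):
Base rate for 46.03 is ¥0.78/unit.
Origin Merara qualifies under the Orica–Merara agreement and 46.03 is covered: preferential rate Free applies instead.
The additional-duty order on 46.03 targets Junia, not Merara; it does not apply.
Duty = ¥291,094.15 × 0% = ¥0.00.
Line 3 (89.43, Junia, 492 units, ¥19,025.64):
Base rate for 89.43 is 10% + ¥2.77/unit.
89.43 has an FTA preferential rate, but origin Junia is not Merara; base rate stands.
Additional duty on 89.43 from Junia: +31.4%. Applied ad valorem rate: 10% + 31.4% = 41.4%.
Duty = ¥19,025.64 × 41.4% + 492 × ¥2.77 = ¥9,239.45.
Total = ¥24,125.78 + ¥0.00 + ¥9,239.45 = ¥33,365.23.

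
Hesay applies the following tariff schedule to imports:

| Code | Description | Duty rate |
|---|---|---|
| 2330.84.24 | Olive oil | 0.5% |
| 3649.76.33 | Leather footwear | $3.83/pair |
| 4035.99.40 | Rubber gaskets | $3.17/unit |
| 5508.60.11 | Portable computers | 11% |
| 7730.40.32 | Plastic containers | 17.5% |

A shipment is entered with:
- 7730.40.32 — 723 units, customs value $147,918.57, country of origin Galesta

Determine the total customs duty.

$25,885.75

Line 1 (7730.40.32, Galesta, 723 units, $147,918.57):
Base rate for 7730.40.32 is 17.5%.
Duty = $147,918.57 × 17.5% = $25,885.75.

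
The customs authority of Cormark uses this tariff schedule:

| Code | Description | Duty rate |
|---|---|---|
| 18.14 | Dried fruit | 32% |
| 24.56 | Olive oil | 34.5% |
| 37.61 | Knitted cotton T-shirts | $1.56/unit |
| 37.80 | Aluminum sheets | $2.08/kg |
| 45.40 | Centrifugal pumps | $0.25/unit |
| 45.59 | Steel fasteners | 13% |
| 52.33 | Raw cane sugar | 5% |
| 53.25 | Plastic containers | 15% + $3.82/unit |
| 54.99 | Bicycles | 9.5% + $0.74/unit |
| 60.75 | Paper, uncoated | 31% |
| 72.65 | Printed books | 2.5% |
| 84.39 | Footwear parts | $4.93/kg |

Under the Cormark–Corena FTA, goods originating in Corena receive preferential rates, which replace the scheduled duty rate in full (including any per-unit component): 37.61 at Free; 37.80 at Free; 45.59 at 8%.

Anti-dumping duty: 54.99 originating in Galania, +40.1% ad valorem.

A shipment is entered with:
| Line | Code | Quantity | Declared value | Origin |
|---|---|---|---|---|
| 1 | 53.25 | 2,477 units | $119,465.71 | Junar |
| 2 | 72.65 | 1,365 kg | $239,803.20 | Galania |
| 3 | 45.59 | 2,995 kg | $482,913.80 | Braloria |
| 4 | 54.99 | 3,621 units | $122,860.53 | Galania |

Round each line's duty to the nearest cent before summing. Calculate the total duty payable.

$159,774.23

Line 1 (53.25, Junar, 2,477 units, $119,465.71):
Base rate for 53.25 is 15% + $3.82/unit.
Duty = $119,465.71 × 15% + 2,477 × $3.82 = $27,382.00.
Line 2 (72.65, Galania, 1,365 kg, $239,803.20):
Base rate for 72.65 is 2.5%.
Duty = $239,803.20 × 2.5% = $5,995.08.
Line 3 (45.59, Braloria, 2,995 kg, $482,913.80):
Base rate for 45.59 is 13%.
45.59 has an FTA preferential rate, but origin Braloria is not Corena; base rate stands.
Duty = $482,913.80 × 13% = $62,778.79.
Line 4 (54.99, Galania, 3,621 units, $122,860.53):
Base rate for 54.99 is 9.5% + $0.74/unit.
Additional duty on 54.99 from Galania: +40.1%. Applied ad valorem rate: 9.5% + 40.1% = 49.6%.
Duty = $122,860.53 × 49.6% + 3,621 × $0.74 = $63,618.36.
Total = $27,382.00 + $5,995.08 + $62,778.79 + $63,618.36 = $159,774.23.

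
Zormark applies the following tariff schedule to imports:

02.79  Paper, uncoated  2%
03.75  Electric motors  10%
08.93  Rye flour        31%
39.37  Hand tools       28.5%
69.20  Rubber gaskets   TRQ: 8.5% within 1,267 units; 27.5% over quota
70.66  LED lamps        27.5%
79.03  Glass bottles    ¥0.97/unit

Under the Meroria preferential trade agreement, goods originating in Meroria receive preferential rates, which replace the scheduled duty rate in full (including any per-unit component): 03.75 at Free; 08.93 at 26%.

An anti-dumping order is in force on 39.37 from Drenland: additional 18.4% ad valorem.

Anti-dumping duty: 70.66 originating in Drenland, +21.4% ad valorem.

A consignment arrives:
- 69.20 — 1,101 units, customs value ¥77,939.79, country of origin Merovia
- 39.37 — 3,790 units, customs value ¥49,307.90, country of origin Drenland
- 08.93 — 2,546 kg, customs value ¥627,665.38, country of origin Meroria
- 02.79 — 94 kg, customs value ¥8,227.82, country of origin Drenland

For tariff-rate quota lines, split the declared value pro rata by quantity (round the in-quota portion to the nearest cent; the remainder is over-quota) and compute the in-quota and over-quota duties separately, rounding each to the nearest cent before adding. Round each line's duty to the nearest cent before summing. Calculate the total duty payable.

¥193,107.85

Line 1 (69.20, Merovia, 1,101 units, ¥77,939.79):
Code 69.20 is under a tariff-rate quota (threshold 1,267 units). Quantity 1,101 units is within the quota, so the in-quota rate 8.5% applies to the full value.
Duty = ¥77,939.79 × 8.5% = ¥6,624.88.
Line 2 (39.37, Drenland, 3,790 units, ¥49,307.90):
Base rate for 39.37 is 28.5%.
Additional duty on 39.37 from Drenland: +18.4%. Applied ad valorem rate: 28.5% + 18.4% = 46.9%.
Duty = ¥49,307.90 × 46.9% = ¥23,125.41.
Line 3 (08.93, Meroria, 2,546 kg, ¥627,665.38):
Base rate for 08.93 is 31%.
Origin Meroria qualifies under the Zormark–Meroria agreement and 08.93 is covered: preferential rate 26% applies instead.
Duty = ¥627,665.38 × 26% = ¥163,193.00.
Line 4 (02.79, Drenland, 94 kg, ¥8,227.82):
Base rate for 02.79 is 2%.
Duty = ¥8,227.82 × 2% = ¥164.56.
Total = ¥6,624.88 + ¥23,125.41 + ¥163,193.00 + ¥164.56 = ¥193,107.85.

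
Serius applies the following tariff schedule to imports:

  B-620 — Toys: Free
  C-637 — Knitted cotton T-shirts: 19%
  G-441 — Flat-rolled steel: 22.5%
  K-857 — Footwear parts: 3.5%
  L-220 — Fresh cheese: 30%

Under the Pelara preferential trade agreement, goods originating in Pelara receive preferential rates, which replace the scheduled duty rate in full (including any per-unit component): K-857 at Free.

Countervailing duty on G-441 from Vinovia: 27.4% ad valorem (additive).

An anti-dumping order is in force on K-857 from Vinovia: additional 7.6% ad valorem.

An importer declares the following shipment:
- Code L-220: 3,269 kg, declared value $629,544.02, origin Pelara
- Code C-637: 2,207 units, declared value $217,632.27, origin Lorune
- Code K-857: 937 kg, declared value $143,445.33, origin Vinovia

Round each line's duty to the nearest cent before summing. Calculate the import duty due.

$246,135.77

Line 1 (L-220, Pelara, 3,269 kg, $629,544.02):
Base rate for L-220 is 30%.
Origin Pelara is the FTA partner but L-220 is not on the preference list; base rate stands.
Duty = $629,544.02 × 30% = $188,863.21.
Line 2 (C-637, Lorune, 2,207 units, $217,632.27):
Base rate for C-637 is 19%.
Duty = $217,632.27 × 19% = $41,350.13.
Line 3 (K-857, Vinovia, 937 kg, $143,445.33):
Base rate for K-857 is 3.5%.
K-857 has an FTA preferential rate, but origin Vinovia is not Pelara; base rate stands.
Additional duty on K-857 from Vinovia: +7.6%. Applied ad valorem rate: 3.5% + 7.6% = 11.1%.
Duty = $143,445.33 × 11.1% = $15,922.43.
Total = $188,863.21 + $41,350.13 + $15,922.43 = $246,135.77.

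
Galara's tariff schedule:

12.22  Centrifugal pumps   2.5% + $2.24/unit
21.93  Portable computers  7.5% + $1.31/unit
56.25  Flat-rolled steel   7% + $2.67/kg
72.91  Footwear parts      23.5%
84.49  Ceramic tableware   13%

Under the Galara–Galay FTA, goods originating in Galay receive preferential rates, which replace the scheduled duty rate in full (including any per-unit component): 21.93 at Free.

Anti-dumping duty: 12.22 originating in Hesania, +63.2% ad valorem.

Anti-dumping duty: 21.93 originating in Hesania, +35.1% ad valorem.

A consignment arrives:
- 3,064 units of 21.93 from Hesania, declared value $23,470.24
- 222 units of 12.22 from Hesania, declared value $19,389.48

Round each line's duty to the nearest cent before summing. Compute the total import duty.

$27,248.33

Line 1 (21.93, Hesania, 3,064 units, $23,470.24):
Base rate for 21.93 is 7.5% + $1.31/unit.
21.93 has an FTA preferential rate, but origin Hesania is not Galay; base rate stands.
Additional duty on 21.93 from Hesania: +35.1%. Applied ad valorem rate: 7.5% + 35.1% = 42.6%.
Duty = $23,470.24 × 42.6% + 3,064 × $1.31 = $14,012.16.
Line 2 (12.22, Hesania, 222 units, $19,389.48):
Base rate for 12.22 is 2.5% + $2.24/unit.
Additional duty on 12.22 from Hesania: +63.2%. Applied ad valorem rate: 2.5% + 63.2% = 65.7%.
Duty = $19,389.48 × 65.7% + 222 × $2.24 = $13,236.17.
Total = $14,012.16 + $13,236.17 = $27,248.33.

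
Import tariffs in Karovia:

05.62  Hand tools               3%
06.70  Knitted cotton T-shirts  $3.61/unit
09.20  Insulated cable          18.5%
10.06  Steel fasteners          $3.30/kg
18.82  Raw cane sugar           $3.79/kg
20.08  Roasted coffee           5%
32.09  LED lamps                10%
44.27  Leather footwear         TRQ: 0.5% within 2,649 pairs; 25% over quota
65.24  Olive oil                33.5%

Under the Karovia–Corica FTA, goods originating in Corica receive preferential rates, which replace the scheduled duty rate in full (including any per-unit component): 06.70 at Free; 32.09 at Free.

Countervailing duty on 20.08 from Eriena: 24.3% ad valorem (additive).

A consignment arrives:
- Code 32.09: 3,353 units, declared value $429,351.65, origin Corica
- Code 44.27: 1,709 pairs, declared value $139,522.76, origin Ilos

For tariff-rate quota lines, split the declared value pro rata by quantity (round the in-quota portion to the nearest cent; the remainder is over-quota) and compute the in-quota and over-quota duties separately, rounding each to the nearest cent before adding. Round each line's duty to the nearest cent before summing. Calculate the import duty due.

Line 1 (32.09, Corica, 3,353 units, $429,351.65):
Base rate for 32.09 is 10%.
Origin Corica qualifies under the Karovia–Corica agreement and 32.09 is covered: preferential rate Free applies instead.
Duty = $429,351.65 × 0% = $0.00.
Line 2 (44.27, Ilos, 1,709 pairs, $139,522.76):
Code 44.27 is under a tariff-rate quota (threshold 2,649 pairs). Quantity 1,709 pairs is within the quota, so the in-quota rate 0.5% applies to the full value.
Duty = $139,522.76 × 0.5% = $697.61.
Total = $0.00 + $697.61 = $697.61.

$697.61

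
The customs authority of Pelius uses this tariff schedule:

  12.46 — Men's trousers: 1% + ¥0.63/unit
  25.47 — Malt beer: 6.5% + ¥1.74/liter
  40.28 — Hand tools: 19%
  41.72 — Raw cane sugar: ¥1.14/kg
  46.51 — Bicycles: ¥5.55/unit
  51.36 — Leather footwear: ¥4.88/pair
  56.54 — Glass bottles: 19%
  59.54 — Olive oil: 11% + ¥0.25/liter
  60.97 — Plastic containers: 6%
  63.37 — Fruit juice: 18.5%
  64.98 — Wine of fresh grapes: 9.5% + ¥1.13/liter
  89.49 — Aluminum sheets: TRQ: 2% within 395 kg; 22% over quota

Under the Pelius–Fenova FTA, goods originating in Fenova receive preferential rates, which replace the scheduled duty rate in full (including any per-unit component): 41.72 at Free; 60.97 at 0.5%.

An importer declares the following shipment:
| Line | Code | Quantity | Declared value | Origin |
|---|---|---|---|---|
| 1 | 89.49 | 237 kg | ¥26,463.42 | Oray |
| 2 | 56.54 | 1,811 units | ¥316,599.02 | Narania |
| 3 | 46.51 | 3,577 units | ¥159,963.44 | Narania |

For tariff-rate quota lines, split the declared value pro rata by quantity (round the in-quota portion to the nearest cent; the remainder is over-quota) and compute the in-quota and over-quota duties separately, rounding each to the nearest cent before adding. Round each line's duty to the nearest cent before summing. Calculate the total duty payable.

Line 1 (89.49, Oray, 237 kg, ¥26,463.42):
Code 89.49 is under a tariff-rate quota (threshold 395 kg). Quantity 237 kg is within the quota, so the in-quota rate 2% applies to the full value.
Duty = ¥26,463.42 × 2% = ¥529.27.
Line 2 (56.54, Narania, 1,811 units, ¥316,599.02):
Base rate for 56.54 is 19%.
Duty = ¥316,599.02 × 19% = ¥60,153.81.
Line 3 (46.51, Narania, 3,577 units, ¥159,963.44):
Base rate for 46.51 is ¥5.55/unit.
Duty = 3,577 × ¥5.55 = ¥19,852.35.
Total = ¥529.27 + ¥60,153.81 + ¥19,852.35 = ¥80,535.43.

¥80,535.43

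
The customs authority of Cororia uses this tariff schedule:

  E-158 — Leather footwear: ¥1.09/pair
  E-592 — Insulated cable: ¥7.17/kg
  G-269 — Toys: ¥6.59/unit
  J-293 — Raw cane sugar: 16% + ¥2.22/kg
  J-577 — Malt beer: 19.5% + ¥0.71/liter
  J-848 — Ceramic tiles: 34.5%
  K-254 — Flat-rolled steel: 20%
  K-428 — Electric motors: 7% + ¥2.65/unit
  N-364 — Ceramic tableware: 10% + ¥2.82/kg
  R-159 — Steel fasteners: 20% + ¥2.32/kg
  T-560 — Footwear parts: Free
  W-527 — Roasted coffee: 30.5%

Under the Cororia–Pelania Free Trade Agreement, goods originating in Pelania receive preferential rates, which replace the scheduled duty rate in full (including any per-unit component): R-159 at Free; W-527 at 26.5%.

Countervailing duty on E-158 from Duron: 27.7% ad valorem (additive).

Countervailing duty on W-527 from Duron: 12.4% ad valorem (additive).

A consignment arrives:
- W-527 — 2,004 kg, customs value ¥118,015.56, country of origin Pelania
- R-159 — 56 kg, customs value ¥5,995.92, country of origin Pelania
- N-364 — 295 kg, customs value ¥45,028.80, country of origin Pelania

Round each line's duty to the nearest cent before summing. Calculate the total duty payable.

Line 1 (W-527, Pelania, 2,004 kg, ¥118,015.56):
Base rate for W-527 is 30.5%.
Origin Pelania qualifies under the Cororia–Pelania agreement and W-527 is covered: preferential rate 26.5% applies instead.
The additional-duty order on W-527 targets Duron, not Pelania; it does not apply.
Duty = ¥118,015.56 × 26.5% = ¥31,274.12.
Line 2 (R-159, Pelania, 56 kg, ¥5,995.92):
Base rate for R-159 is 20% + ¥2.32/kg.
Origin Pelania qualifies under the Cororia–Pelania agreement and R-159 is covered: preferential rate Free applies instead.
Duty = ¥5,995.92 × 0% = ¥0.00.
Line 3 (N-364, Pelania, 295 kg, ¥45,028.80):
Base rate for N-364 is 10% + ¥2.82/kg.
Origin Pelania is the FTA partner but N-364 is not on the preference list; base rate stands.
Duty = ¥45,028.80 × 10% + 295 × ¥2.82 = ¥5,334.78.
Total = ¥31,274.12 + ¥0.00 + ¥5,334.78 = ¥36,608.90.

¥36,608.90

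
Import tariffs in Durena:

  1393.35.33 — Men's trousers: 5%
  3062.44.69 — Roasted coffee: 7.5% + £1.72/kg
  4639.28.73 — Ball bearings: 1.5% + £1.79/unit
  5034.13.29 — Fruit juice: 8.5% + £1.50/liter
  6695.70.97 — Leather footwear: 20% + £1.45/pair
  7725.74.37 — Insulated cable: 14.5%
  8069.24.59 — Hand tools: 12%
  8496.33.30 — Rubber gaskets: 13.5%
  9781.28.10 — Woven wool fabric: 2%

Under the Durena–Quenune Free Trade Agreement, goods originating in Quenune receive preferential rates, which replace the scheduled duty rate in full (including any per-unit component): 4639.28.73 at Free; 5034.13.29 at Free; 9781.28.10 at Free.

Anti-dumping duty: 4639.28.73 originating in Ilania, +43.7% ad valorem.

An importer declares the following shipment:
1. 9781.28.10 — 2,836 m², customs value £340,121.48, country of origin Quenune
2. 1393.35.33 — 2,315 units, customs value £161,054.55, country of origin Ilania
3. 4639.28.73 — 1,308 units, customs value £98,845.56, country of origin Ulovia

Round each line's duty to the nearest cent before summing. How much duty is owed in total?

£11,876.73

Line 1 (9781.28.10, Quenune, 2,836 m², £340,121.48):
Base rate for 9781.28.10 is 2%.
Origin Quenune qualifies under the Durena–Quenune agreement and 9781.28.10 is covered: preferential rate Free applies instead.
Duty = £340,121.48 × 0% = £0.00.
Line 2 (1393.35.33, Ilania, 2,315 units, £161,054.55):
Base rate for 1393.35.33 is 5%.
Duty = £161,054.55 × 5% = £8,052.73.
Line 3 (4639.28.73, Ulovia, 1,308 units, £98,845.56):
Base rate for 4639.28.73 is 1.5% + £1.79/unit.
4639.28.73 has an FTA preferential rate, but origin Ulovia is not Quenune; base rate stands.
The additional-duty order on 4639.28.73 targets Ilania, not Ulovia; it does not apply.
Duty = £98,845.56 × 1.5% + 1,308 × £1.79 = £3,824.00.
Total = £0.00 + £8,052.73 + £3,824.00 = £11,876.73.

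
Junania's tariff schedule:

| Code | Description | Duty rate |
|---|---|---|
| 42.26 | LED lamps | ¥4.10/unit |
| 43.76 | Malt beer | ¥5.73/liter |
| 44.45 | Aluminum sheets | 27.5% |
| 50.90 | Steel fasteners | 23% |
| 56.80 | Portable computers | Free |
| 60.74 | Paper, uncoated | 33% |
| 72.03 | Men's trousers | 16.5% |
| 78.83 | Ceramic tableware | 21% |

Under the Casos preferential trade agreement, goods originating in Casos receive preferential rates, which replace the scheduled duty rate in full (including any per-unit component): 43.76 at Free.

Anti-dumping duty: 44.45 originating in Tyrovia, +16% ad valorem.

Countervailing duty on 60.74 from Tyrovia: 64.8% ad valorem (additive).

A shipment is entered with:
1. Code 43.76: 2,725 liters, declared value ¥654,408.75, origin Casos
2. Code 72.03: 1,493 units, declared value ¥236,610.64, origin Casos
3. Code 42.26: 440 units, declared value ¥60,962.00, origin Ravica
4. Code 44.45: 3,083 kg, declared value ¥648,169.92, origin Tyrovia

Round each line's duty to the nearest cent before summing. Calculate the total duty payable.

¥322,798.68

Line 1 (43.76, Casos, 2,725 liters, ¥654,408.75):
Base rate for 43.76 is ¥5.73/liter.
Origin Casos qualifies under the Junania–Casos agreement and 43.76 is covered: preferential rate Free applies instead.
Duty = ¥654,408.75 × 0% = ¥0.00.
Line 2 (72.03, Casos, 1,493 units, ¥236,610.64):
Base rate for 72.03 is 16.5%.
Origin Casos is the FTA partner but 72.03 is not on the preference list; base rate stands.
Duty = ¥236,610.64 × 16.5% = ¥39,040.76.
Line 3 (42.26, Ravica, 440 units, ¥60,962.00):
Base rate for 42.26 is ¥4.10/unit.
Duty = 440 × ¥4.10 = ¥1,804.00.
Line 4 (44.45, Tyrovia, 3,083 kg, ¥648,169.92):
Base rate for 44.45 is 27.5%.
Additional duty on 44.45 from Tyrovia: +16%. Applied ad valorem rate: 27.5% + 16% = 43.5%.
Duty = ¥648,169.92 × 43.5% = ¥281,953.92.
Total = ¥0.00 + ¥39,040.76 + ¥1,804.00 + ¥281,953.92 = ¥322,798.68.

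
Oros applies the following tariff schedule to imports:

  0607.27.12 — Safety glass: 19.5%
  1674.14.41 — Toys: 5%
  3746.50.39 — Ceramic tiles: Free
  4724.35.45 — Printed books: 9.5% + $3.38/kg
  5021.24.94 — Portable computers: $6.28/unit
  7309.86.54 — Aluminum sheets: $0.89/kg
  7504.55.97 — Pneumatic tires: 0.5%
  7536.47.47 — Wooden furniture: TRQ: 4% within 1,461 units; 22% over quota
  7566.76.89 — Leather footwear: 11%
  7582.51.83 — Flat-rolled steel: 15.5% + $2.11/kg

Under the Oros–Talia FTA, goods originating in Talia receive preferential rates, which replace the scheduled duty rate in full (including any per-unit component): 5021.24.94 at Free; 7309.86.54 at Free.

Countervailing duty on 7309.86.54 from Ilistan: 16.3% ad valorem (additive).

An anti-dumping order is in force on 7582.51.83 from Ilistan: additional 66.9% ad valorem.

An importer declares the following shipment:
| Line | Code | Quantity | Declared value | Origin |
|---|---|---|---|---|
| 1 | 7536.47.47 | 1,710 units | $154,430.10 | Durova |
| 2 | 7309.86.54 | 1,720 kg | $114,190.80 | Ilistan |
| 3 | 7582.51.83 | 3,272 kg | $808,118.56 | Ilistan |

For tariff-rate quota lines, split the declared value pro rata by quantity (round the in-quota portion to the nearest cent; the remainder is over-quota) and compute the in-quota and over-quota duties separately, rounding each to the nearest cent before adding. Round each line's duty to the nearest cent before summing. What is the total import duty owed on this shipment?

$703,162.41

Line 1 (7536.47.47, Durova, 1,710 units, $154,430.10):
Code 7536.47.47 is under a tariff-rate quota (threshold 1,461 units). In-quota: 1,461 units at 4%; over-quota: 249 units at 22%.
Pro-rata value split: in-quota = $154,430.10 × 1,461/1,710 = $131,942.91; over-quota = $154,430.10 − $131,942.91 = $22,487.19.
In-quota duty = $131,942.91 × 4% = $5,277.72. Over-quota duty = $22,487.19 × 22% = $4,947.18.
Line duty = $5,277.72 + $4,947.18 = $10,224.90.
Line 2 (7309.86.54, Ilistan, 1,720 kg, $114,190.80):
Base rate for 7309.86.54 is $0.89/kg.
7309.86.54 has an FTA preferential rate, but origin Ilistan is not Talia; base rate stands.
Additional duty on 7309.86.54 from Ilistan: +16.3% ad valorem. Applied ad valorem rate = 16.3%.
Duty = $114,190.80 × 16.3% + 1,720 × $0.89 = $20,143.90.
Line 3 (7582.51.83, Ilistan, 3,272 kg, $808,118.56):
Base rate for 7582.51.83 is 15.5% + $2.11/kg.
Additional duty on 7582.51.83 from Ilistan: +66.9%. Applied ad valorem rate: 15.5% + 66.9% = 82.4%.
Duty = $808,118.56 × 82.4% + 3,272 × $2.11 = $672,793.61.
Total = $10,224.90 + $20,143.90 + $672,793.61 = $703,162.41.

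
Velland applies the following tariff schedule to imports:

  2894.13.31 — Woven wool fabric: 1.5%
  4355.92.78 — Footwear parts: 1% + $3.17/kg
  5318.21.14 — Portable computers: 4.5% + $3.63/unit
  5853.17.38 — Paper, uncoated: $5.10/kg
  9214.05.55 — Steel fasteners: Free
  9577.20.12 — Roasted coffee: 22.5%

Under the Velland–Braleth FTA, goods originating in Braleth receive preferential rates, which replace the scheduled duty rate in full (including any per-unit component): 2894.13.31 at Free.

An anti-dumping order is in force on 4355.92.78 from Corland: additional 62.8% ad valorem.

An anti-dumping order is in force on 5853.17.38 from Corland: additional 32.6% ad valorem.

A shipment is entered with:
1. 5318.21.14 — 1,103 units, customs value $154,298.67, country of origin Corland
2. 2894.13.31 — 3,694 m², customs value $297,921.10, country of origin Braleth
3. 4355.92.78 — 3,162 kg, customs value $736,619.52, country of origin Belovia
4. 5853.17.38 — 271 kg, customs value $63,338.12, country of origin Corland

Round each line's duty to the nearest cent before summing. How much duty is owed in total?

Line 1 (5318.21.14, Corland, 1,103 units, $154,298.67):
Base rate for 5318.21.14 is 4.5% + $3.63/unit.
Duty = $154,298.67 × 4.5% + 1,103 × $3.63 = $10,947.33.
Line 2 (2894.13.31, Braleth, 3,694 m², $297,921.10):
Base rate for 2894.13.31 is 1.5%.
Origin Braleth qualifies under the Velland–Braleth agreement and 2894.13.31 is covered: preferential rate Free applies instead.
Duty = $297,921.10 × 0% = $0.00.
Line 3 (4355.92.78, Belovia, 3,162 kg, $736,619.52):
Base rate for 4355.92.78 is 1% + $3.17/kg.
The additional-duty order on 4355.92.78 targets Corland, not Belovia; it does not apply.
Duty = $736,619.52 × 1% + 3,162 × $3.17 = $17,389.74.
Line 4 (5853.17.38, Corland, 271 kg, $63,338.12):
Base rate for 5853.17.38 is $5.10/kg.
Additional duty on 5853.17.38 from Corland: +32.6% ad valorem. Applied ad valorem rate = 32.6%.
Duty = $63,338.12 × 32.6% + 271 × $5.10 = $22,030.33.
Total = $10,947.33 + $0.00 + $17,389.74 + $22,030.33 = $50,367.40.

$50,367.40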